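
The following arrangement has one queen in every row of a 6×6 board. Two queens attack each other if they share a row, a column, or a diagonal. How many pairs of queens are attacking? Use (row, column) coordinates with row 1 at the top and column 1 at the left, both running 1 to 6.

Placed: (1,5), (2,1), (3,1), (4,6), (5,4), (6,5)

Same column: (1,5)–(6,5) (column 5); (2,1)–(3,1) (column 1).
Same diagonal: (2,1)–(5,4) (|2−5| = |1−4| = 3); (2,1)–(6,5) (|2−6| = |1−5| = 4); (5,4)–(6,5) (|5−6| = |4−5| = 1).
Total attacking pairs: 5.

5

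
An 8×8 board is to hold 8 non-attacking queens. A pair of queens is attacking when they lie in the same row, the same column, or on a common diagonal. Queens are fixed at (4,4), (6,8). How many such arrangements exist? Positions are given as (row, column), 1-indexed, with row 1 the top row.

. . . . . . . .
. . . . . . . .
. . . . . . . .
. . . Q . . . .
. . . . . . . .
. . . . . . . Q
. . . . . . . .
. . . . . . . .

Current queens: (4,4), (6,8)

3

Branch on row 1: col 2 → 1; col 5 → 1; col 6 → 1.
Sum: 1 + 1 + 1 = 3.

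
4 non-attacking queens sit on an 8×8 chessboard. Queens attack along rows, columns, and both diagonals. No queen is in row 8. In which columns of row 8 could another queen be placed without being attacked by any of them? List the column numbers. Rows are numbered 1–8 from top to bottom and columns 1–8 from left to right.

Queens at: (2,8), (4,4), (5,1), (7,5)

(2,8) attacks row 8 at column 8 and diagonals 2.
(4,4) attacks row 8 at column 4 and diagonals 8.
(5,1) attacks row 8 at column 1 and diagonals 4.
(7,5) attacks row 8 at column 5 and diagonals 4, 6.
Attacked columns: {1, 2, 4, 5, 6, 8}. Safe: {3, 7}.

columns 3, 7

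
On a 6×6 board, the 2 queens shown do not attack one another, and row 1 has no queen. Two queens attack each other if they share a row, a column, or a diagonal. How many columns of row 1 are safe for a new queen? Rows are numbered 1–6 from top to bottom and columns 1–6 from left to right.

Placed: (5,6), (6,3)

3

(5,6) attacks row 1 at column 6 and diagonals 2.
(6,3) attacks row 1 at column 3.
Attacked columns: {2, 3, 6}. Safe: {1, 4, 5}.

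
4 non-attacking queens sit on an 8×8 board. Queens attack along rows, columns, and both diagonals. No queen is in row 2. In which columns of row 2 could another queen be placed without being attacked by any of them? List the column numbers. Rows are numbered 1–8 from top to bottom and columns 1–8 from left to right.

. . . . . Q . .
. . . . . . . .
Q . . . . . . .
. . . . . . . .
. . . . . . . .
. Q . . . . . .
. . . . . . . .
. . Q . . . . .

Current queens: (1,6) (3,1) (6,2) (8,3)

(1,6) attacks row 2 at column 6 and diagonals 5, 7.
(3,1) attacks row 2 at column 1 and diagonals 2.
(6,2) attacks row 2 at column 2 and diagonals 6.
(8,3) attacks row 2 at column 3.
Attacked columns: {1, 2, 3, 5, 6, 7}. Safe: {4, 8}.

columns 4, 8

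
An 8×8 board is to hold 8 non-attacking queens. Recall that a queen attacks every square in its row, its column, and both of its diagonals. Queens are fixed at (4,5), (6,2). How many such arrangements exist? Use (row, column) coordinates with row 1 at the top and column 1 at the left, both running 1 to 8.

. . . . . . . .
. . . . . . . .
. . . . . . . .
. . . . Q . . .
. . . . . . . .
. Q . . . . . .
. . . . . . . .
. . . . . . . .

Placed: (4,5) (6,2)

3

Branch on row 1: col 1 → 0; col 3 → 1; col 4 → 1; col 6 → 1.
Sum: 0 + 1 + 1 + 1 = 3.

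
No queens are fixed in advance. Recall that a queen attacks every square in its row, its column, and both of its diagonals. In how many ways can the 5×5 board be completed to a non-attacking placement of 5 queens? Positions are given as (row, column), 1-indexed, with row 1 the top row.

10

Branch on row 1: col 1 → 2; col 2 → 2; col 3 → 2; col 4 → 2; col 5 → 2.
Sum: 2 + 2 + 2 + 2 + 2 = 10.
(This is the classic 5-queens count.)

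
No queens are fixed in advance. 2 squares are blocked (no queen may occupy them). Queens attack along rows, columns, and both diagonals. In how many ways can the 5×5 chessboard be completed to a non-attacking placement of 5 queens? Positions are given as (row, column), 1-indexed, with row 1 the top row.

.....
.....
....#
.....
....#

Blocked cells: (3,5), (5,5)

Branch on row 1: col 1 → 1; col 2 → 1; col 3 → 1; col 4 → 1; col 5 → 2.
Sum: 1 + 1 + 1 + 1 + 2 = 6.

6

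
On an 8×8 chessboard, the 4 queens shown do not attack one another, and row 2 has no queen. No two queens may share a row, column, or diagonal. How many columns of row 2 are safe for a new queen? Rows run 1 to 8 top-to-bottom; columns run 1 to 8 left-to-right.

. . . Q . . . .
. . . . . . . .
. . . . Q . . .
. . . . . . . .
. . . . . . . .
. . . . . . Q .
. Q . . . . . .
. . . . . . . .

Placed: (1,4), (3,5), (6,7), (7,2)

(1,4) attacks row 2 at column 4 and diagonals 3, 5.
(3,5) attacks row 2 at column 5 and diagonals 4, 6.
(6,7) attacks row 2 at column 7 and diagonals 3.
(7,2) attacks row 2 at column 2 and diagonals 7.
Attacked columns: {2, 3, 4, 5, 6, 7}. Safe: {1, 8}.

2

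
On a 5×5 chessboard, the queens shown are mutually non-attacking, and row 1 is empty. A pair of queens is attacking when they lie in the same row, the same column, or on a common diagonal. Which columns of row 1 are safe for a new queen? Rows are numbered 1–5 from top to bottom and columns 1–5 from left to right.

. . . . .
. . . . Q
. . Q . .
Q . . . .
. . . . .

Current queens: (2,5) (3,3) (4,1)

(2,5) attacks row 1 at column 5 and diagonals 4.
(3,3) attacks row 1 at column 3 and diagonals 1, 5.
(4,1) attacks row 1 at column 1 and diagonals 4.
Attacked columns: {1, 3, 4, 5}. Safe: {2}.

columns 2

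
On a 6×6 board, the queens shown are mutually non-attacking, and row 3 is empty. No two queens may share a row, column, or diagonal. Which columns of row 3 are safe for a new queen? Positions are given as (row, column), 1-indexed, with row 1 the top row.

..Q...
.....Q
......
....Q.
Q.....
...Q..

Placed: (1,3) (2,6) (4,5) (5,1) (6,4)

columns 2

(1,3) attacks row 3 at column 3 and diagonals 1, 5.
(2,6) attacks row 3 at column 6 and diagonals 5.
(4,5) attacks row 3 at column 5 and diagonals 4, 6.
(5,1) attacks row 3 at column 1 and diagonals 3.
(6,4) attacks row 3 at column 4 and diagonals 1.
Attacked columns: {1, 3, 4, 5, 6}. Safe: {2}.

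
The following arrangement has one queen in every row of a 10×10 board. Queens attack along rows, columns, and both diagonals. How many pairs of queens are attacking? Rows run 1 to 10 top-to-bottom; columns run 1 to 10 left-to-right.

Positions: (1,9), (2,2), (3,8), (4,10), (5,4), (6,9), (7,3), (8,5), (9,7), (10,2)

3

Same column: (1,9)–(6,9) (column 9); (2,2)–(10,2) (column 2).
Same diagonal: (1,9)–(7,3) (|1−7| = |9−3| = 6).
Total attacking pairs: 3.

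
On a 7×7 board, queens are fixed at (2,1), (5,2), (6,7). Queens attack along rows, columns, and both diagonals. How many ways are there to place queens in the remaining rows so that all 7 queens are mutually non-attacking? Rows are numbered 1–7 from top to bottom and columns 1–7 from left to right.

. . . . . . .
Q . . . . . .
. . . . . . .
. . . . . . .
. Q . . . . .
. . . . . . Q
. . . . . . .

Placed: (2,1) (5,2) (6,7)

3

Branch on row 1: col 3 → 1; col 4 → 1; col 5 → 1.
Sum: 1 + 1 + 1 = 3.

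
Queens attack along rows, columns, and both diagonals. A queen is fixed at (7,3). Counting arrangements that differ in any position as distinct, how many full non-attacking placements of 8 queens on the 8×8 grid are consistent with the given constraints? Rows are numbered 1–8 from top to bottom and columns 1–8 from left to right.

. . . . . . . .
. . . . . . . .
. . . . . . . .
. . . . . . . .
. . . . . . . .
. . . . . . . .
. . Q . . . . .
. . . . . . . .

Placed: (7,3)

Branch on row 1: col 1 → 0; col 2 → 1; col 4 → 6; col 5 → 3; col 6 → 0; col 7 → 3; col 8 → 1.
Sum: 0 + 1 + 6 + 3 + 0 + 3 + 1 = 14.

14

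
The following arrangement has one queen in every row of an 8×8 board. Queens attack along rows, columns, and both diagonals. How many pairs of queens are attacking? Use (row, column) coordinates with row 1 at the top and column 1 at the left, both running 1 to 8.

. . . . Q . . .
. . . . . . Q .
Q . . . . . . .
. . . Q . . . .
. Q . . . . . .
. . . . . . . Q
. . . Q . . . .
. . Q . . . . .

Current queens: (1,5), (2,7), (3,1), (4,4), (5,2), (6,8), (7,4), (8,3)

Same column: (4,4)–(7,4) (column 4).
Same diagonal: (5,2)–(7,4) (|5−7| = |2−4| = 2); (7,4)–(8,3) (|7−8| = |4−3| = 1).
Total attacking pairs: 3.

3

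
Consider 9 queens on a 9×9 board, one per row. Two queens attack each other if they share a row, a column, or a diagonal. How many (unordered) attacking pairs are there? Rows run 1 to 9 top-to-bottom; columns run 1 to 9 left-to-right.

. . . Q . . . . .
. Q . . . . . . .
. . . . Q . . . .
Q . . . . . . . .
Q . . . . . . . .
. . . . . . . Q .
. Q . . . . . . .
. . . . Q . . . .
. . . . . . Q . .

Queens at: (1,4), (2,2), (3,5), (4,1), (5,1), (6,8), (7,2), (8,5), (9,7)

Same column: (2,2)–(7,2) (column 2); (3,5)–(8,5) (column 5); (4,1)–(5,1) (column 1).
Same diagonal: (1,4)–(4,1) (|1−4| = |4−1| = 3); (3,5)–(6,8) (|3−6| = |5−8| = 3); (4,1)–(8,5) (|4−8| = |1−5| = 4).
Total attacking pairs: 6.

6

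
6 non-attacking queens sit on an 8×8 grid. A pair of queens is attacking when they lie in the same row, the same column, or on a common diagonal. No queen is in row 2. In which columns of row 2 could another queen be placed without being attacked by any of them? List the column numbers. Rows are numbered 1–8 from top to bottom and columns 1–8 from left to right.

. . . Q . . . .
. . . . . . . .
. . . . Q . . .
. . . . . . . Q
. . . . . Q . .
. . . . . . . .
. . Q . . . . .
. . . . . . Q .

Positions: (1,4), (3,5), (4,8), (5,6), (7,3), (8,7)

columns 2

(1,4) attacks row 2 at column 4 and diagonals 3, 5.
(3,5) attacks row 2 at column 5 and diagonals 4, 6.
(4,8) attacks row 2 at column 8 and diagonals 6.
(5,6) attacks row 2 at column 6 and diagonals 3.
(7,3) attacks row 2 at column 3 and diagonals 8.
(8,7) attacks row 2 at column 7 and diagonals 1.
Attacked columns: {1, 3, 4, 5, 6, 7, 8}. Safe: {2}.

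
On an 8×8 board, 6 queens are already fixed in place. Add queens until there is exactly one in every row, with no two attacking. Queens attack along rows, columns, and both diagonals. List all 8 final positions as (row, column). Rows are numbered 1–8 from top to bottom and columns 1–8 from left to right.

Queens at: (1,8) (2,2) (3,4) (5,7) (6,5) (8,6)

Row 4: attacked by (1,8)→{5,8}; (2,2)→{2,4}; (3,4)→{3,4,5}; (5,7)→{6,7,8}; (6,5)→{3,5,7}; (8,6)→{2,6}. Safe: 1. Place at column 1.
Row 7: attacked by (1,8)→{2,8}; (2,2)→{2,7}; (3,4)→{4,8}; (4,1)→{1,4}; (5,7)→{5,7}; (6,5)→{4,5,6}; (8,6)→{5,6,7}. Safe: 3. Place at column 3.
Columns [8, 2, 4, 1, 7, 5, 3, 6], r−c [-7, 0, -1, 3, -2, 1, 4, 2], r+c [9, 4, 7, 5, 12, 11, 10, 14] are all distinct, so no two queens attack.

(1,8) (2,2) (3,4) (4,1) (5,7) (6,5) (7,3) (8,6)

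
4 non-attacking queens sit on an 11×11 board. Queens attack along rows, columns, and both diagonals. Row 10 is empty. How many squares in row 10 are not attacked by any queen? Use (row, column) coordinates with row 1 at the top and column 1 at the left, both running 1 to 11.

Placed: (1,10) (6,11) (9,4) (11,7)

2

(1,10) attacks row 10 at column 10 and diagonals 1.
(6,11) attacks row 10 at column 11 and diagonals 7.
(9,4) attacks row 10 at column 4 and diagonals 3, 5.
(11,7) attacks row 10 at column 7 and diagonals 6, 8.
Attacked columns: {1, 3, 4, 5, 6, 7, 8, 10, 11}. Safe: {2, 9}.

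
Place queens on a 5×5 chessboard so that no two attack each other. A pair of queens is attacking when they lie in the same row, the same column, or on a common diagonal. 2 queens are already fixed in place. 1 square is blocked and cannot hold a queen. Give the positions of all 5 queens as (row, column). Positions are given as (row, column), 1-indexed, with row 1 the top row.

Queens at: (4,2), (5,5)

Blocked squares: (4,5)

(1,3) (2,1) (3,4) (4,2) (5,5)

Row 1: attacked by (4,2)→{2,5}; (5,5)→{1,5}. Safe: 3, 4. Place at column 3.
Row 2: attacked by (1,3)→{2,3,4}; (4,2)→{2,4}; (5,5)→{2,5}. Safe: 1. Place at column 1.
Row 3: attacked by (1,3)→{1,3,5}; (2,1)→{1,2}; (4,2)→{1,2,3}; (5,5)→{3,5}. Safe: 4. Place at column 4.
Columns [3, 1, 4, 2, 5], r−c [-2, 1, -1, 2, 0], r+c [4, 3, 7, 6, 10] are all distinct, so no two queens attack.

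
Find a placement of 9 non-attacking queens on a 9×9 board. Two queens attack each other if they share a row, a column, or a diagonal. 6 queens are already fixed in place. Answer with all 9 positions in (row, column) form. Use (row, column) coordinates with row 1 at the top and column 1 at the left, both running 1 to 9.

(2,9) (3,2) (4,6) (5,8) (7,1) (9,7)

Row 1: attacked by (2,9)→{8,9}; (3,2)→{2,4}; (4,6)→{3,6,9}; (5,8)→{4,8}; (7,1)→{1,7}; (9,7)→{7}. Safe: 5. Place at column 5.
Row 6: attacked by (1,5)→{5}; (2,9)→{5,9}; (3,2)→{2,5}; (4,6)→{4,6,8}; (5,8)→{7,8,9}; (7,1)→{1,2}; (9,7)→{4,7}. Safe: 3. Place at column 3.
Row 8: attacked by (1,5)→{5}; (2,9)→{3,9}; (3,2)→{2,7}; (4,6)→{2,6}; (5,8)→{5,8}; (6,3)→{1,3,5}; (7,1)→{1,2}; (9,7)→{6,7,8}. Safe: 4. Place at column 4.
Columns [5, 9, 2, 6, 8, 3, 1, 4, 7], r−c [-4, -7, 1, -2, -3, 3, 6, 4, 2], r+c [6, 11, 5, 10, 13, 9, 8, 12, 16] are all distinct, so no two queens attack.

(1,5) (2,9) (3,2) (4,6) (5,8) (6,3) (7,1) (8,4) (9,7)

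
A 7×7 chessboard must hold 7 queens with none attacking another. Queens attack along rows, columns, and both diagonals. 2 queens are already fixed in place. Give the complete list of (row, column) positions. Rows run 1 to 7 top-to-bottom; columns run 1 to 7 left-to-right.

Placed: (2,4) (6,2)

Row 1: attacked by (2,4)→{3,4,5}; (6,2)→{2,7}. Safe: 1, 6. Place at column 1.
Row 3: attacked by (1,1)→{1,3}; (2,4)→{3,4,5}; (6,2)→{2,5}. Safe: 6, 7. Place at column 7.
Row 4: attacked by (1,1)→{1,4}; (2,4)→{2,4,6}; (3,7)→{6,7}; (6,2)→{2,4}. Safe: 3, 5. Place at column 3.
Row 5: attacked by (1,1)→{1,5}; (2,4)→{1,4,7}; (3,7)→{5,7}; (4,3)→{2,3,4}; (6,2)→{1,2,3}. Safe: 6. Place at column 6.
Row 7: attacked by (1,1)→{1,7}; (2,4)→{4}; (3,7)→{3,7}; (4,3)→{3,6}; (5,6)→{4,6}; (6,2)→{1,2,3}. Safe: 5. Place at column 5.
Columns [1, 4, 7, 3, 6, 2, 5], r−c [0, -2, -4, 1, -1, 4, 2], r+c [2, 6, 10, 7, 11, 8, 12] are all distinct, so no two queens attack.

(1,1) (2,4) (3,7) (4,3) (5,6) (6,2) (7,5)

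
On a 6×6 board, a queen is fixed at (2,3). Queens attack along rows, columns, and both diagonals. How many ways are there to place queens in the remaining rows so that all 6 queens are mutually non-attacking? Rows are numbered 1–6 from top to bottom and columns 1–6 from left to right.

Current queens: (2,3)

1

Branch on row 1: col 1 → 0; col 5 → 1; col 6 → 0.
Sum: 0 + 1 + 0 = 1.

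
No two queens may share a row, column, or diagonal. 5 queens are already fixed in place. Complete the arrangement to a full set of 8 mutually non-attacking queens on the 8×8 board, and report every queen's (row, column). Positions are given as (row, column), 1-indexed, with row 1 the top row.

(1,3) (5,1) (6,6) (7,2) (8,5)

Row 2: attacked by (1,3)→{2,3,4}; (5,1)→{1,4}; (6,6)→{2,6}; (7,2)→{2,7}; (8,5)→{5}. Safe: 8. Place at column 8.
Row 3: attacked by (1,3)→{1,3,5}; (2,8)→{7,8}; (5,1)→{1,3}; (6,6)→{3,6}; (7,2)→{2,6}; (8,5)→{5}. Safe: 4. Place at column 4.
Row 4: attacked by (1,3)→{3,6}; (2,8)→{6,8}; (3,4)→{3,4,5}; (5,1)→{1,2}; (6,6)→{4,6,8}; (7,2)→{2,5}; (8,5)→{1,5}. Safe: 7. Place at column 7.
Columns [3, 8, 4, 7, 1, 6, 2, 5], r−c [-2, -6, -1, -3, 4, 0, 5, 3], r+c [4, 10, 7, 11, 6, 12, 9, 13] are all distinct, so no two queens attack.

(1,3) (2,8) (3,4) (4,7) (5,1) (6,6) (7,2) (8,5)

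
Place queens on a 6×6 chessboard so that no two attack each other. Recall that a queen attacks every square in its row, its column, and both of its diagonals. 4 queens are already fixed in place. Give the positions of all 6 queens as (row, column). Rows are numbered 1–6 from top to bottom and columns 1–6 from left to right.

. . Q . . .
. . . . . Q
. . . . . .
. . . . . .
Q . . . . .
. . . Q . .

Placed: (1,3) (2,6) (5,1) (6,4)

Row 3: attacked by (1,3)→{1,3,5}; (2,6)→{5,6}; (5,1)→{1,3}; (6,4)→{1,4}. Safe: 2. Place at column 2.
Row 4: attacked by (1,3)→{3,6}; (2,6)→{4,6}; (3,2)→{1,2,3}; (5,1)→{1,2}; (6,4)→{2,4,6}. Safe: 5. Place at column 5.
Columns [3, 6, 2, 5, 1, 4], r−c [-2, -4, 1, -1, 4, 2], r+c [4, 8, 5, 9, 6, 10] are all distinct, so no two queens attack.

(1,3) (2,6) (3,2) (4,5) (5,1) (6,4)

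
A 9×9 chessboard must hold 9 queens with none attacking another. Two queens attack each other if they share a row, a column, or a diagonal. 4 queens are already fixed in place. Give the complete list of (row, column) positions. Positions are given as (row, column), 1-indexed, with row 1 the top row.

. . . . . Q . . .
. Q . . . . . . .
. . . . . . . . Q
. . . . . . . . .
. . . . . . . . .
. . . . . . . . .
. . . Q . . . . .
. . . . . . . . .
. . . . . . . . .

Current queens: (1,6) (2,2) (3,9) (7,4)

Row 4: attacked by (1,6)→{3,6,9}; (2,2)→{2,4}; (3,9)→{8,9}; (7,4)→{1,4,7}. Safe: 5. Place at column 5.
Row 5: attacked by (1,6)→{2,6}; (2,2)→{2,5}; (3,9)→{7,9}; (4,5)→{4,5,6}; (7,4)→{2,4,6}. Safe: 1, 3, 8. Place at column 3.
Row 6: attacked by (1,6)→{1,6}; (2,2)→{2,6}; (3,9)→{6,9}; (4,5)→{3,5,7}; (5,3)→{2,3,4}; (7,4)→{3,4,5}. Safe: 8. Place at column 8.
Row 8: attacked by (1,6)→{6}; (2,2)→{2,8}; (3,9)→{4,9}; (4,5)→{1,5,9}; (5,3)→{3,6}; (6,8)→{6,8}; (7,4)→{3,4,5}. Safe: 7. Place at column 7.
Row 9: attacked by (1,6)→{6}; (2,2)→{2,9}; (3,9)→{3,9}; (4,5)→{5}; (5,3)→{3,7}; (6,8)→{5,8}; (7,4)→{2,4,6}; (8,7)→{6,7,8}. Safe: 1. Place at column 1.
Columns [6, 2, 9, 5, 3, 8, 4, 7, 1], r−c [-5, 0, -6, -1, 2, -2, 3, 1, 8], r+c [7, 4, 12, 9, 8, 14, 11, 15, 10] are all distinct, so no two queens attack.

(1,6) (2,2) (3,9) (4,5) (5,3) (6,8) (7,4) (8,7) (9,1)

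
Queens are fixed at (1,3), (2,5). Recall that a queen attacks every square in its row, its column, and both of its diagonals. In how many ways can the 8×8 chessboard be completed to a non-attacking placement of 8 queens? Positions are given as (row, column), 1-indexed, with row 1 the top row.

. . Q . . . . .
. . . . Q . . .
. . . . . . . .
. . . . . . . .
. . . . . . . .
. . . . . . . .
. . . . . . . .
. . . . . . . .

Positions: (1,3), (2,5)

4

Branch on row 3: col 2 → 2; col 7 → 1; col 8 → 1.
Sum: 2 + 1 + 1 = 4.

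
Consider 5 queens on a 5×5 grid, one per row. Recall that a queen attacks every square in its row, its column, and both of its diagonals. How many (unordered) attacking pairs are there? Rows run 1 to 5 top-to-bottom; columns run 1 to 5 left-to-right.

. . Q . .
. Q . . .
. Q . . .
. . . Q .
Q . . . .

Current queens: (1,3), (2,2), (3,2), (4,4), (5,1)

3

Same column: (2,2)–(3,2) (column 2).
Same diagonal: (1,3)–(2,2) (|1−2| = |3−2| = 1); (2,2)–(4,4) (|2−4| = |2−4| = 2).
Total attacking pairs: 3.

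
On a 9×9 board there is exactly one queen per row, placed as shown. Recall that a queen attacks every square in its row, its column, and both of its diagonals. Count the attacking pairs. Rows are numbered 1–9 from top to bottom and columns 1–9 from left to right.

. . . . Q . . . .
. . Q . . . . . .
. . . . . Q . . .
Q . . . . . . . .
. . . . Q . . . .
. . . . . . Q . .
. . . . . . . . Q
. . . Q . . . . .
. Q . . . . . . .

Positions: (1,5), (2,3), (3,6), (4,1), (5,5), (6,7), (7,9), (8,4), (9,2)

Same column: (1,5)–(5,5) (column 5).
Same diagonal: (2,3)–(4,1) (|2−4| = |3−1| = 2); (2,3)–(6,7) (|2−6| = |3−7| = 4).
Total attacking pairs: 3.

3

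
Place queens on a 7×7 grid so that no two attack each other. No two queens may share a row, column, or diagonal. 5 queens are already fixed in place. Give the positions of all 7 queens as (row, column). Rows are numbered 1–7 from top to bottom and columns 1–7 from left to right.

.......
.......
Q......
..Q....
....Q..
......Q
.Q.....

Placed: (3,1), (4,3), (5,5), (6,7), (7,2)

Row 1: attacked by (3,1)→{1,3}; (4,3)→{3,6}; (5,5)→{1,5}; (6,7)→{2,7}; (7,2)→{2}. Safe: 4. Place at column 4.
Row 2: attacked by (1,4)→{3,4,5}; (3,1)→{1,2}; (4,3)→{1,3,5}; (5,5)→{2,5}; (6,7)→{3,7}; (7,2)→{2,7}. Safe: 6. Place at column 6.
Columns [4, 6, 1, 3, 5, 7, 2], r−c [-3, -4, 2, 1, 0, -1, 5], r+c [5, 8, 4, 7, 10, 13, 9] are all distinct, so no two queens attack.

(1,4) (2,6) (3,1) (4,3) (5,5) (6,7) (7,2)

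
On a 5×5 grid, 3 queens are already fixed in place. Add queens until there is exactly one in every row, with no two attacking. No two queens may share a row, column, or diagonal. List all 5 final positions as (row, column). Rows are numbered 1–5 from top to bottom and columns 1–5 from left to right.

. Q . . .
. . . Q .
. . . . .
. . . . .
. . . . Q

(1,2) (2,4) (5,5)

(1,2) (2,4) (3,1) (4,3) (5,5)

Row 3: attacked by (1,2)→{2,4}; (2,4)→{3,4,5}; (5,5)→{3,5}. Safe: 1. Place at column 1.
Row 4: attacked by (1,2)→{2,5}; (2,4)→{2,4}; (3,1)→{1,2}; (5,5)→{4,5}. Safe: 3. Place at column 3.
Columns [2, 4, 1, 3, 5], r−c [-1, -2, 2, 1, 0], r+c [3, 6, 4, 7, 10] are all distinct, so no two queens attack.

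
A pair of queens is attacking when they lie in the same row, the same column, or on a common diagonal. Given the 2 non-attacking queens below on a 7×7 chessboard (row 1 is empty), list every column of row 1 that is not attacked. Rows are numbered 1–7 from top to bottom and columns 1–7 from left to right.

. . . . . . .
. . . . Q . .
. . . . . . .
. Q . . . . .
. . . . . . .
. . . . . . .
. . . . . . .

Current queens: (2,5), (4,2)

columns 1, 3, 7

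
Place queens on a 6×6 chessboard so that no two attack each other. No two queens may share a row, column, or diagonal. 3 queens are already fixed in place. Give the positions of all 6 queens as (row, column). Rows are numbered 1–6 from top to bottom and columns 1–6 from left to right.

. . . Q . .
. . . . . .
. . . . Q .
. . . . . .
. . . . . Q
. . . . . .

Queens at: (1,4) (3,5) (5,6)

(1,4) (2,1) (3,5) (4,2) (5,6) (6,3)

Row 2: attacked by (1,4)→{3,4,5}; (3,5)→{4,5,6}; (5,6)→{3,6}. Safe: 1, 2. Place at column 1.
Row 4: attacked by (1,4)→{1,4}; (2,1)→{1,3}; (3,5)→{4,5,6}; (5,6)→{5,6}. Safe: 2. Place at column 2.
Row 6: attacked by (1,4)→{4}; (2,1)→{1,5}; (3,5)→{2,5}; (4,2)→{2,4}; (5,6)→{5,6}. Safe: 3. Place at column 3.
Columns [4, 1, 5, 2, 6, 3], r−c [-3, 1, -2, 2, -1, 3], r+c [5, 3, 8, 6, 11, 9] are all distinct, so no two queens attack.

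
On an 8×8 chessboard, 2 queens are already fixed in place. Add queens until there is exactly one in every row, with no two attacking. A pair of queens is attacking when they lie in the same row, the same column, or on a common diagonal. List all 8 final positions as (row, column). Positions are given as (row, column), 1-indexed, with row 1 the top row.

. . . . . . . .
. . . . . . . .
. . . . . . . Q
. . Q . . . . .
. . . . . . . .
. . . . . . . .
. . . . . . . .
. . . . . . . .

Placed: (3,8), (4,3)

Row 1: attacked by (3,8)→{6,8}; (4,3)→{3,6}. Safe: 1, 2, 4, 5, 7. Place at column 1.
Row 2: attacked by (1,1)→{1,2}; (3,8)→{7,8}; (4,3)→{1,3,5}. Safe: 4, 6. Place at column 6.
Row 5: attacked by (1,1)→{1,5}; (2,6)→{3,6}; (3,8)→{6,8}; (4,3)→{2,3,4}. Safe: 7. Place at column 7.
Row 6: attacked by (1,1)→{1,6}; (2,6)→{2,6}; (3,8)→{5,8}; (4,3)→{1,3,5}; (5,7)→{6,7,8}. Safe: 4. Place at column 4.
Row 7: attacked by (1,1)→{1,7}; (2,6)→{1,6}; (3,8)→{4,8}; (4,3)→{3,6}; (5,7)→{5,7}; (6,4)→{3,4,5}. Safe: 2. Place at column 2.
Row 8: attacked by (1,1)→{1,8}; (2,6)→{6}; (3,8)→{3,8}; (4,3)→{3,7}; (5,7)→{4,7}; (6,4)→{2,4,6}; (7,2)→{1,2,3}. Safe: 5. Place at column 5.
Columns [1, 6, 8, 3, 7, 4, 2, 5], r−c [0, -4, -5, 1, -2, 2, 5, 3], r+c [2, 8, 11, 7, 12, 10, 9, 13] are all distinct, so no two queens attack.

(1,1) (2,6) (3,8) (4,3) (5,7) (6,4) (7,2) (8,5)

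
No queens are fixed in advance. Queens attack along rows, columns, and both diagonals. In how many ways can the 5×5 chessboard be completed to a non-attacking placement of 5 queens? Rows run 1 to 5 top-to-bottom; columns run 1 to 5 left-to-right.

10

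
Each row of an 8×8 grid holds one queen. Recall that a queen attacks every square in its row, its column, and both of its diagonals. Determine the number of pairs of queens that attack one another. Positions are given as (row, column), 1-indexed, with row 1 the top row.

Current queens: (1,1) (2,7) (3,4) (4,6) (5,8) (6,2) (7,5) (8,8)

Same column: (5,8)–(8,8) (column 8).
Same diagonal: (1,1)–(8,8) (|1−8| = |1−8| = 7).
Total attacking pairs: 2.

2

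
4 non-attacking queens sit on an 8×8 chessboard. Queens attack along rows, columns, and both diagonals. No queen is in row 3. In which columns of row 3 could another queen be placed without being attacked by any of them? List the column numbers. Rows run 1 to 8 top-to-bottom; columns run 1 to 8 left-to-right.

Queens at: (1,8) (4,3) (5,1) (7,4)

columns 5, 7

(1,8) attacks row 3 at column 8 and diagonals 6.
(4,3) attacks row 3 at column 3 and diagonals 2, 4.
(5,1) attacks row 3 at column 1 and diagonals 3.
(7,4) attacks row 3 at column 4 and diagonals 8.
Attacked columns: {1, 2, 3, 4, 6, 8}. Safe: {5, 7}.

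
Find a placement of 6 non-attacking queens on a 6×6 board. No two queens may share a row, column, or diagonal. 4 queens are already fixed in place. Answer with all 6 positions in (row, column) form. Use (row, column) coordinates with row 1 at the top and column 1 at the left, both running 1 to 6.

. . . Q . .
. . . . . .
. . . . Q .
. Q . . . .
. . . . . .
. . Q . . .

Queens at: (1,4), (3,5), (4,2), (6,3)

(1,4) (2,1) (3,5) (4,2) (5,6) (6,3)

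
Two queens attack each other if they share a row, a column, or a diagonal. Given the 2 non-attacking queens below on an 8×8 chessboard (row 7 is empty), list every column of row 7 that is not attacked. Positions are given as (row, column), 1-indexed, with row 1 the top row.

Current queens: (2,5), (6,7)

(2,5) attacks row 7 at column 5.
(6,7) attacks row 7 at column 7 and diagonals 6, 8.
Attacked columns: {5, 6, 7, 8}. Safe: {1, 2, 3, 4}.

columns 1, 2, 3, 4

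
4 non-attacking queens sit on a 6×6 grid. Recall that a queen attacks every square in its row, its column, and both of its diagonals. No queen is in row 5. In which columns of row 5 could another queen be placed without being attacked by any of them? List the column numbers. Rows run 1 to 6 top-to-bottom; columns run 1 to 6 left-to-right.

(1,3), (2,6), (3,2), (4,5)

columns 1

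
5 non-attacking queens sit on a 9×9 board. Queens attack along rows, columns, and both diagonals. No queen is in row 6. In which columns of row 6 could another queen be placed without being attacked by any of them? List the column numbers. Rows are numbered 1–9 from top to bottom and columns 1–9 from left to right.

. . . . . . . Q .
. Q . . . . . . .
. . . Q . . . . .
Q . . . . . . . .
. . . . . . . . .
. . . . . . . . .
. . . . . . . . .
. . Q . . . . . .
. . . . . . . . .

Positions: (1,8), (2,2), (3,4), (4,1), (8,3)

(1,8) attacks row 6 at column 8 and diagonals 3.
(2,2) attacks row 6 at column 2 and diagonals 6.
(3,4) attacks row 6 at column 4 and diagonals 1, 7.
(4,1) attacks row 6 at column 1 and diagonals 3.
(8,3) attacks row 6 at column 3 and diagonals 1, 5.
Attacked columns: {1, 2, 3, 4, 5, 6, 7, 8}. Safe: {9}.

columns 9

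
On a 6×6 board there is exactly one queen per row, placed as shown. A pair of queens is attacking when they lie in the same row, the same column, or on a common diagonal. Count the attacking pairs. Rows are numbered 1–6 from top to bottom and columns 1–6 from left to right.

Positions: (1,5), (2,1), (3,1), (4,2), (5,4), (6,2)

5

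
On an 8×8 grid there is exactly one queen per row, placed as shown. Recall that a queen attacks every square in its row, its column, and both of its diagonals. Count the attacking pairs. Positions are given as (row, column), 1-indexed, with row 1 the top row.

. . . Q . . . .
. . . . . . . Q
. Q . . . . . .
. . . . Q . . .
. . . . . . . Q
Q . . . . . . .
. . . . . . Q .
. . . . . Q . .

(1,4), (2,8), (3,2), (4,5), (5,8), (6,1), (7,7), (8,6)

4

Same column: (2,8)–(5,8) (column 8).
Same diagonal: (1,4)–(3,2) (|1−3| = |4−2| = 2); (1,4)–(5,8) (|1−5| = |4−8| = 4); (7,7)–(8,6) (|7−8| = |7−6| = 1).
Total attacking pairs: 4.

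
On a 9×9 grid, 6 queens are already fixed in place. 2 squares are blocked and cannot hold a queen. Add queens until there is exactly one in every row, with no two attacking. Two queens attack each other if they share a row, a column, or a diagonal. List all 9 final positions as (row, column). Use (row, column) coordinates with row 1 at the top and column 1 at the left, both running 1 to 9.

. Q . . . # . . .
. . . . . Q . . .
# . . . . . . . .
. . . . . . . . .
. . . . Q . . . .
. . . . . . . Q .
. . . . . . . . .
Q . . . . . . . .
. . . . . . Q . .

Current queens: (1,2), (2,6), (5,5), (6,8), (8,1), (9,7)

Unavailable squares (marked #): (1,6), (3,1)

(1,2) (2,6) (3,9) (4,3) (5,5) (6,8) (7,4) (8,1) (9,7)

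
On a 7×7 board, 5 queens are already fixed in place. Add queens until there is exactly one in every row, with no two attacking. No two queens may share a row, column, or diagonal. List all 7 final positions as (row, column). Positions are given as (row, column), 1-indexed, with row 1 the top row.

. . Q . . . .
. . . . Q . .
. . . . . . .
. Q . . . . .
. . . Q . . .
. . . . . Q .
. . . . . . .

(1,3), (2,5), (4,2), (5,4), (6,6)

Row 3: attacked by (1,3)→{1,3,5}; (2,5)→{4,5,6}; (4,2)→{1,2,3}; (5,4)→{2,4,6}; (6,6)→{3,6}. Safe: 7. Place at column 7.
Row 7: attacked by (1,3)→{3}; (2,5)→{5}; (3,7)→{3,7}; (4,2)→{2,5}; (5,4)→{2,4,6}; (6,6)→{5,6,7}. Safe: 1. Place at column 1.
Columns [3, 5, 7, 2, 4, 6, 1], r−c [-2, -3, -4, 2, 1, 0, 6], r+c [4, 7, 10, 6, 9, 12, 8] are all distinct, so no two queens attack.

(1,3) (2,5) (3,7) (4,2) (5,4) (6,6) (7,1)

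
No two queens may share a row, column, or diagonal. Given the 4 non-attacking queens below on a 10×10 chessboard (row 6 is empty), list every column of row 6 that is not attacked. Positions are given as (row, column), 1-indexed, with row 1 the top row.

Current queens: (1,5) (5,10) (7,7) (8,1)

columns 2, 4

(1,5) attacks row 6 at column 5 and diagonals 10.
(5,10) attacks row 6 at column 10 and diagonals 9.
(7,7) attacks row 6 at column 7 and diagonals 6, 8.
(8,1) attacks row 6 at column 1 and diagonals 3.
Attacked columns: {1, 3, 5, 6, 7, 8, 9, 10}. Safe: {2, 4}.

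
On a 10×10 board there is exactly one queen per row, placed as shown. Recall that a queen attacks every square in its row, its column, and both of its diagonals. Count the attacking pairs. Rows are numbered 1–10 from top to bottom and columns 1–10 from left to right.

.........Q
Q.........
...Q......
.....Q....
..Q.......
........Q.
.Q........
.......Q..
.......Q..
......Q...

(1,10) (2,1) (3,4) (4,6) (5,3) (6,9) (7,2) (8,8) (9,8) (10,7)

3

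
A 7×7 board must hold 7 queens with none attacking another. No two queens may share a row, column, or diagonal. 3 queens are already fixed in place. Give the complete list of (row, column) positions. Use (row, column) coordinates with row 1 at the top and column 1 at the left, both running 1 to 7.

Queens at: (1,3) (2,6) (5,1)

(1,3) (2,6) (3,2) (4,5) (5,1) (6,4) (7,7)

Row 3: attacked by (1,3)→{1,3,5}; (2,6)→{5,6,7}; (5,1)→{1,3}. Safe: 2, 4. Place at column 2.
Row 4: attacked by (1,3)→{3,6}; (2,6)→{4,6}; (3,2)→{1,2,3}; (5,1)→{1,2}. Safe: 5, 7. Place at column 5.
Row 6: attacked by (1,3)→{3}; (2,6)→{2,6}; (3,2)→{2,5}; (4,5)→{3,5,7}; (5,1)→{1,2}. Safe: 4. Place at column 4.
Row 7: attacked by (1,3)→{3}; (2,6)→{1,6}; (3,2)→{2,6}; (4,5)→{2,5}; (5,1)→{1,3}; (6,4)→{3,4,5}. Safe: 7. Place at column 7.
Columns [3, 6, 2, 5, 1, 4, 7], r−c [-2, -4, 1, -1, 4, 2, 0], r+c [4, 8, 5, 9, 6, 10, 14] are all distinct, so no two queens attack.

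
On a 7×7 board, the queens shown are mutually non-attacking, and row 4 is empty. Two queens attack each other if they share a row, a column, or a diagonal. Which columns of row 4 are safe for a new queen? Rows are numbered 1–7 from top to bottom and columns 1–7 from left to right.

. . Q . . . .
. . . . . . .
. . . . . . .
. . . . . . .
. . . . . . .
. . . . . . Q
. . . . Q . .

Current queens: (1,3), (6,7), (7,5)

(1,3) attacks row 4 at column 3 and diagonals 6.
(6,7) attacks row 4 at column 7 and diagonals 5.
(7,5) attacks row 4 at column 5 and diagonals 2.
Attacked columns: {2, 3, 5, 6, 7}. Safe: {1, 4}.

columns 1, 4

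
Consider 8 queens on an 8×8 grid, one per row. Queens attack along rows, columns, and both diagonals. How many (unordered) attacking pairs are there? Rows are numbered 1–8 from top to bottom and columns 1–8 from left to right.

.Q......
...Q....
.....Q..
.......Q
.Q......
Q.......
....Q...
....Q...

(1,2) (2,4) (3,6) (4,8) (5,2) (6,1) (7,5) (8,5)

5

Same column: (1,2)–(5,2) (column 2); (7,5)–(8,5) (column 5).
Same diagonal: (4,8)–(7,5) (|4−7| = |8−5| = 3); (5,2)–(6,1) (|5−6| = |2−1| = 1); (5,2)–(8,5) (|5−8| = |2−5| = 3).
Total attacking pairs: 5.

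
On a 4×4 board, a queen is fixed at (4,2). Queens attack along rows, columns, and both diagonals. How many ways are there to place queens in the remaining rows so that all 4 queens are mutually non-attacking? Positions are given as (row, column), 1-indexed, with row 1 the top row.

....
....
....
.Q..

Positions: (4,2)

Branch on row 1: col 1 → 0; col 3 → 1; col 4 → 0.
Sum: 0 + 1 + 0 = 1.

1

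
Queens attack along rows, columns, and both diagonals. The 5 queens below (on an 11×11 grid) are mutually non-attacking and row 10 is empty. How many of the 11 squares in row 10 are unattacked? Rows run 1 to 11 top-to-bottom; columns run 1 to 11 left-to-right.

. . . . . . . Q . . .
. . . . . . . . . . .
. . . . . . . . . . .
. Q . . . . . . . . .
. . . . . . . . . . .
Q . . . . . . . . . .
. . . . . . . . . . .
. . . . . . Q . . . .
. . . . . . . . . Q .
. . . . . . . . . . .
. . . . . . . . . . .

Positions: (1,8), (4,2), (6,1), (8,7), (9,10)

(1,8) attacks row 10 at column 8.
(4,2) attacks row 10 at column 2 and diagonals 8.
(6,1) attacks row 10 at column 1 and diagonals 5.
(8,7) attacks row 10 at column 7 and diagonals 5, 9.
(9,10) attacks row 10 at column 10 and diagonals 9, 11.
Attacked columns: {1, 2, 5, 7, 8, 9, 10, 11}. Safe: {3, 4, 6}.

3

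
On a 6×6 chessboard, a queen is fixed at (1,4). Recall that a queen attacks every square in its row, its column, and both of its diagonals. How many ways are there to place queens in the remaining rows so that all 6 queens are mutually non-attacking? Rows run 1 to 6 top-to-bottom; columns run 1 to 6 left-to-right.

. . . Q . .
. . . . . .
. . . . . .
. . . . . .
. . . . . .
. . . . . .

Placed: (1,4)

Branch on row 2: col 1 → 1; col 2 → 0; col 6 → 0.
Sum: 1 + 0 + 0 = 1.

1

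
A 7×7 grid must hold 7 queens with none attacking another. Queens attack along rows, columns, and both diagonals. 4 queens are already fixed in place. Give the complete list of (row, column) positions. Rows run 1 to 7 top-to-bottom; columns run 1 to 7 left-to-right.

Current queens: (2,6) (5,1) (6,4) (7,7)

Row 1: attacked by (2,6)→{5,6,7}; (5,1)→{1,5}; (6,4)→{4}; (7,7)→{1,7}. Safe: 2, 3. Place at column 3.
Row 3: attacked by (1,3)→{1,3,5}; (2,6)→{5,6,7}; (5,1)→{1,3}; (6,4)→{1,4,7}; (7,7)→{3,7}. Safe: 2. Place at column 2.
Row 4: attacked by (1,3)→{3,6}; (2,6)→{4,6}; (3,2)→{1,2,3}; (5,1)→{1,2}; (6,4)→{2,4,6}; (7,7)→{4,7}. Safe: 5. Place at column 5.
Columns [3, 6, 2, 5, 1, 4, 7], r−c [-2, -4, 1, -1, 4, 2, 0], r+c [4, 8, 5, 9, 6, 10, 14] are all distinct, so no two queens attack.

(1,3) (2,6) (3,2) (4,5) (5,1) (6,4) (7,7)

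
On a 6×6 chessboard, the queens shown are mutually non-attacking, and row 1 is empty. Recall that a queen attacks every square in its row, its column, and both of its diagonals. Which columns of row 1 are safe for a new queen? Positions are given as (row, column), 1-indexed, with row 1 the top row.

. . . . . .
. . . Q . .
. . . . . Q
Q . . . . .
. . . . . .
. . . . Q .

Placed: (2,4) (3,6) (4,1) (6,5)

columns 2

(2,4) attacks row 1 at column 4 and diagonals 3, 5.
(3,6) attacks row 1 at column 6 and diagonals 4.
(4,1) attacks row 1 at column 1 and diagonals 4.
(6,5) attacks row 1 at column 5.
Attacked columns: {1, 3, 4, 5, 6}. Safe: {2}.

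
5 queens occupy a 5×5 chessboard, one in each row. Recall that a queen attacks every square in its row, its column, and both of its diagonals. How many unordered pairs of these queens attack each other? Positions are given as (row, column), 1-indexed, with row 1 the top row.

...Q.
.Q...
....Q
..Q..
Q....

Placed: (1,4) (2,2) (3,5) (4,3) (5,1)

All columns are distinct and no two queens satisfy |Δrow| = |Δcol|, so no pair attacks.

0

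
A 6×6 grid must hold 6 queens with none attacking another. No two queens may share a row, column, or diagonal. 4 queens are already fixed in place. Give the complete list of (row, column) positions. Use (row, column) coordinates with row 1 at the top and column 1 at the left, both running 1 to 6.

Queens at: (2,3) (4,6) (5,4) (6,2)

(1,5) (2,3) (3,1) (4,6) (5,4) (6,2)

Row 1: attacked by (2,3)→{2,3,4}; (4,6)→{3,6}; (5,4)→{4}; (6,2)→{2}. Safe: 1, 5. Place at column 5.
Row 3: attacked by (1,5)→{3,5}; (2,3)→{2,3,4}; (4,6)→{5,6}; (5,4)→{2,4,6}; (6,2)→{2,5}. Safe: 1. Place at column 1.
Columns [5, 3, 1, 6, 4, 2], r−c [-4, -1, 2, -2, 1, 4], r+c [6, 5, 4, 10, 9, 8] are all distinct, so no two queens attack.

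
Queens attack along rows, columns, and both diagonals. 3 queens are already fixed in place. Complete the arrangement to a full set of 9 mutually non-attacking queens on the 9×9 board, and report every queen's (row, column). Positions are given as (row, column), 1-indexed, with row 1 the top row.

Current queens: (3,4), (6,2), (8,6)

(1,5) (2,7) (3,4) (4,1) (5,8) (6,2) (7,9) (8,6) (9,3)

Row 1: attacked by (3,4)→{2,4,6}; (6,2)→{2,7}; (8,6)→{6}. Safe: 1, 3, 5, 8, 9. Place at column 5.
Row 2: attacked by (1,5)→{4,5,6}; (3,4)→{3,4,5}; (6,2)→{2,6}; (8,6)→{6}. Safe: 1, 7, 8, 9. Place at column 7.
Row 4: attacked by (1,5)→{2,5,8}; (2,7)→{5,7,9}; (3,4)→{3,4,5}; (6,2)→{2,4}; (8,6)→{2,6}. Safe: 1. Place at column 1.
Row 5: attacked by (1,5)→{1,5,9}; (2,7)→{4,7}; (3,4)→{2,4,6}; (4,1)→{1,2}; (6,2)→{1,2,3}; (8,6)→{3,6,9}. Safe: 8. Place at column 8.
Row 7: attacked by (1,5)→{5}; (2,7)→{2,7}; (3,4)→{4,8}; (4,1)→{1,4}; (5,8)→{6,8}; (6,2)→{1,2,3}; (8,6)→{5,6,7}. Safe: 9. Place at column 9.
Row 9: attacked by (1,5)→{5}; (2,7)→{7}; (3,4)→{4}; (4,1)→{1,6}; (5,8)→{4,8}; (6,2)→{2,5}; (7,9)→{7,9}; (8,6)→{5,6,7}. Safe: 3. Place at column 3.
Columns [5, 7, 4, 1, 8, 2, 9, 6, 3], r−c [-4, -5, -1, 3, -3, 4, -2, 2, 6], r+c [6, 9, 7, 5, 13, 8, 16, 14, 12] are all distinct, so no two queens attack.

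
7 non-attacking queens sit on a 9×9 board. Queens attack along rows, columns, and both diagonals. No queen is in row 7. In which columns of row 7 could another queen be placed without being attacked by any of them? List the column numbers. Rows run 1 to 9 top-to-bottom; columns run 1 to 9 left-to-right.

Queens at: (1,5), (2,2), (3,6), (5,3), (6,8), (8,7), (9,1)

(1,5) attacks row 7 at column 5.
(2,2) attacks row 7 at column 2 and diagonals 7.
(3,6) attacks row 7 at column 6 and diagonals 2.
(5,3) attacks row 7 at column 3 and diagonals 1, 5.
(6,8) attacks row 7 at column 8 and diagonals 7, 9.
(8,7) attacks row 7 at column 7 and diagonals 6, 8.
(9,1) attacks row 7 at column 1 and diagonals 3.
Attacked columns: {1, 2, 3, 5, 6, 7, 8, 9}. Safe: {4}.

columns 4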